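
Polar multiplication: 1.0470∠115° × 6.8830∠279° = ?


r = 1.0470 * 6.8830 = 7.2065
theta = 115° + 279° = 394° = 34° (mod 360)

7.2065 cis(34°)


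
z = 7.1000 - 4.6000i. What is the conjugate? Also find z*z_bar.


z_bar = 7.1000 + 4.6000i
z*z_bar = 7.1^2 + (-4.6)^2 = 50.41 + 21.16 = 71.57

z_bar = 7.1000 + 4.6000i, z*z_bar = 71.57


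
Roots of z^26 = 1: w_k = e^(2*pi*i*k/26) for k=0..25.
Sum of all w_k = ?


The sum of all 26th roots of unity is 0.
Geometric series: (1 - w^26)/(1 - w) = (1-1)/(1-w) = 0 since w^26 = 1, w ≠ 1.
Alternatively: coefficient of z^25 in z^26 - 1 is 0.

0


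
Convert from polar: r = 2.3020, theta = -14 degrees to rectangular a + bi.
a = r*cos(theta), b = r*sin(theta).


a = 2.3020*cos(-14°) = 2.3020*0.9703 = 2.2336
b = 2.3020*sin(-14°) = 2.3020*(-0.2419) = -0.5569

2.2336 - 0.5569i


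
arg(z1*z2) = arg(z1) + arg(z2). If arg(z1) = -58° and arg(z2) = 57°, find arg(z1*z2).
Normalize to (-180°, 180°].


arg(z1*z2) = -58° + 57° = -1°
Normalized to (-180°, 180°]: -1°

-1°


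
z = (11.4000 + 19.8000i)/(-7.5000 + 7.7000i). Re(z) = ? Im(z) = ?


Multiply by conjugate: (11.4000 + 19.8000i)(-7.5000 - 7.7000i) / ((-7.5)^2 + 7.7^2)
Numerator real = 11.4*(-7.5) + 19.8*7.7 = 66.96
Numerator imag = 19.8*(-7.5) - 11.4*7.7 = -236.28
Denominator = 115.54
Re(z) = 66.96/115.54 = 0.5795
Im(z) = -236.28/115.54 = -2.0450

Re(z) = 0.5795, Im(z) = -2.0450


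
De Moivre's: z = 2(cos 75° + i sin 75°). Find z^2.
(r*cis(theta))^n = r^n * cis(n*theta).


r^2 = 2^2 = 4
n*theta = 2*75° = 150° = 150° (mod 360)
a = 4*cos(150°) = -3.4641
b = 4*sin(150°) = 2.0000

4 cis(150°) = -3.4641 + 2.0000i


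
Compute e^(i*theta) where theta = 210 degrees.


cos(210°) = -0.8660
sin(210°) = -0.5000

e^(i*210°) = -0.8660 - 0.5000i


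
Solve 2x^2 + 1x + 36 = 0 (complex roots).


disc = 1^2 - 4*2*36 = 1 - 288 = -287
sqrt(|disc|) = sqrt(287) = 16.9411
Real part = -1/(2*2) = -0.2500
Imag part = 16.9411/(2*2) = 4.2353

-0.2500 ± 4.2353i


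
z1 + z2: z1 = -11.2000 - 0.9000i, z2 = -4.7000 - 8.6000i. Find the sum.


Real: -11.2 - 4.7 = -15.9
Imag: -0.9 - 8.6 = -9.5

-15.9000 - 9.5000i


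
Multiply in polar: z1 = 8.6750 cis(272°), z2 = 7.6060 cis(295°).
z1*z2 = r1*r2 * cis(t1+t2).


r = 8.6750 * 7.6060 = 65.9821
theta = 272° + 295° = 567° = 207° (mod 360)

65.9821 cis(207°)


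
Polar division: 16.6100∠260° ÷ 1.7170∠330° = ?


r = 16.6100 / 1.7170 = 9.6738
theta = 260° - 330° = -70° = 290° (mod 360)

9.6738 cis(290°)


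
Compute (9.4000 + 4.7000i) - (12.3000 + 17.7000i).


Real: 9.4 - 12.3 = -2.9
Imag: 4.7 - 17.7 = -13

-2.9000 - 13.0000i


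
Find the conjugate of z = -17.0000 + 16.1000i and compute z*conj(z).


z_bar = -17.0000 - 16.1000i
z*z_bar = (-17)^2 + 16.1^2 = 289 + 259.21 = 548.21

z_bar = -17.0000 - 16.1000i, z*z_bar = 548.21


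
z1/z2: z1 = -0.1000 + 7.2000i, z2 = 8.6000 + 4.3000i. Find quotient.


Conjugate of z2 = 8.6000 - 4.3000i
Numerator: (-0.1000 + 7.2000i)(8.6000 - 4.3000i) = 30.1000 + 62.3500i
Denominator: 8.6^2 + 4.3^2 = 92.45
Result = (30.1000 + 62.3500i)/92.45

0.3256 + 0.6744i


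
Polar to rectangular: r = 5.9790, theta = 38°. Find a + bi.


a = 5.9790*cos(38°) = 5.9790*0.788 = 4.7115
b = 5.9790*sin(38°) = 5.9790*0.61566 = 3.6810

4.7115 + 3.6810i


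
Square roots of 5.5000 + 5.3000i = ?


|z| = sqrt(30.25+28.09) = 7.6381
sqrt((|z|+a)/2) = sqrt((7.6381+5.5)/2) = sqrt(6.5690) = 2.5630
sqrt((|z|-a)/2) = sqrt((7.6381-5.5)/2) = sqrt(1.0690) = 1.0339

±(2.5630 + 1.0339i) i.e. 2.5630 + 1.0339i and -2.5630 - 1.0339i


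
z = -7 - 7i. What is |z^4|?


|z| = sqrt(49+49) = sqrt(98) = 9.8995
|z^4| = |z|^4 = (sqrt(98))^4 = 98^2 = 9604

|z^4| = 9604


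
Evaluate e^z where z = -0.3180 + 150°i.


e^-0.3180 = 0.7276
cos(150°) = -0.866
sin(150°) = 0.5
Real = 0.7276*(-0.866) = -0.6301
Imag = 0.7276*0.5 = 0.3638

-0.6301 + 0.3638i


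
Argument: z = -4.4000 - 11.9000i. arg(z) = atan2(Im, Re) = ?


Re = -4.4, Im = -11.9
arg = atan2(-11.9, -4.4) = -110.2918 degrees

arg(z) = -110.2918 degrees


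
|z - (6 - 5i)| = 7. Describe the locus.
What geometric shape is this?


|z - z0| = r is a circle with center z0 and radius r.
Center = (6, -5), radius = 7

Circle with center (6, -5) and radius 7


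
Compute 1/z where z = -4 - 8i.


|z|^2 = 16+64 = 80
1/z = (-4 + 8i)/80

1/z = -0.0500 + 0.1000i


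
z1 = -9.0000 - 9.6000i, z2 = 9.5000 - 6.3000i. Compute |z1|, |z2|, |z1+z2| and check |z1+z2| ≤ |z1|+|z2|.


|z1| = sqrt((-9)^2 + (-9.6)^2) = sqrt(173.16) = 13.1590
|z2| = sqrt(9.5^2 + (-6.3)^2) = sqrt(129.94) = 11.3991
z1+z2 = 0.5000 - 15.9000i
|z1+z2| = sqrt(253.06) = 15.9079
|z1|+|z2| = 13.1590 + 11.3991 = 24.5581

|z1+z2| = 15.9079 ≤ |z1|+|z2| = 24.5581 (verified)


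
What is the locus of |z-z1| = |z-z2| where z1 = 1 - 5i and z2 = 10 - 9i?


Equal distances means the locus is the perpendicular bisector of z1 and z2.
Midpoint = ((1+10)/2, (-5+(-9))/2) = (5.5000, -7.0000)

Perpendicular bisector through (5.5000, -7.0000)


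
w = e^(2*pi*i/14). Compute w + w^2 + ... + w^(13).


With w = e^(2*pi*i/14), all 14 of the 14th roots of unity w^0 = 1, w, ..., w^(13) sum to 0: 1 + w + ... + w^(13) = (1 - w^14)/(1 - w) = 0 since w^14 = 1, w ≠ 1.
Removing the root 1: w + w^2 + ... + w^(13) = 0 - 1 = -1

Sum = -1


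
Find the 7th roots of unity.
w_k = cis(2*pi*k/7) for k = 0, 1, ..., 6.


The 7th roots of unity are cis(360k/7°) for k=0..6
Angle step = 360/7 = 51.4286°
Primitive root: cis(51.4286°)
Primitive root = 0.6235 + 0.7818i

7 roots at angles: 0°, 51.4286°, 102.8571°, 154.2857°, 205.7143°, 257.1429°, 308.5714°


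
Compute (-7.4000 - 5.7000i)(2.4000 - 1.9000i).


Real = -7.4*2.4 - (-5.7)*(-1.9) = -17.76 - 10.83 = -28.59
Imag = -7.4*(-1.9) + 2.4*(-5.7) = 14.06 - (13.68) = 0.38

-28.5900 + 0.3800i


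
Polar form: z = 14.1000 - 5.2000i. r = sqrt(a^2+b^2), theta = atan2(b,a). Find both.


r = sqrt(198.81+27.04) = sqrt(225.85) = 15.0283
theta = atan2(-5.2, 14.1) = -20.2437 degrees

r = 15.0283, theta = -20.2437 degrees


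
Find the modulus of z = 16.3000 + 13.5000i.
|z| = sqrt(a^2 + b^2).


|z| = sqrt(16.3^2 + 13.5^2) = sqrt(265.69 + 182.25) = sqrt(447.94) = 21.1646

|z| = 21.1646


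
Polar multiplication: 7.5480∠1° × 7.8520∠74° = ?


r = 7.5480 * 7.8520 = 59.2669
theta = 1° + 74° = 75° = 75° (mod 360)

59.2669 cis(75°)


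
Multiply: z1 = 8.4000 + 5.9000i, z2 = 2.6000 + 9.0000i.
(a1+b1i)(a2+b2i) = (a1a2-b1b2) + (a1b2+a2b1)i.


Real = 8.4*2.6 - 5.9*9 = 21.84 - 53.1 = -31.26
Imag = 8.4*9 + 2.6*5.9 = 75.6 + 15.34 = 90.94

-31.2600 + 90.9400i


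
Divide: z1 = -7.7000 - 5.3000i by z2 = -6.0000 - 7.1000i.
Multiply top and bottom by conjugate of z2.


Conjugate of z2 = -6.0000 + 7.1000i
Numerator: (-7.7000 - 5.3000i)(-6.0000 + 7.1000i) = 83.8300 - 22.8700i
Denominator: (-6)^2 + (-7.1)^2 = 86.41
Result = (83.8300 - 22.8700i)/86.41

0.9701 - 0.2647i


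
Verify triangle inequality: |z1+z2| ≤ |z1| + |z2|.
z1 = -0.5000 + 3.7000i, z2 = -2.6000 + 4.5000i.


|z1| = sqrt((-0.5)^2 + 3.7^2) = sqrt(13.94) = 3.7336
|z2| = sqrt((-2.6)^2 + 4.5^2) = sqrt(27.01) = 5.1971
z1+z2 = -3.1000 + 8.2000i
|z1+z2| = sqrt(76.85) = 8.7664
|z1|+|z2| = 3.7336 + 5.1971 = 8.9307

|z1+z2| = 8.7664 ≤ |z1|+|z2| = 8.9307 (verified)


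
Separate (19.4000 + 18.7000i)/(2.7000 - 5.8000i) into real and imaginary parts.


Multiply by conjugate: (19.4000 + 18.7000i)(2.7000 + 5.8000i) / (2.7^2 + (-5.8)^2)
Numerator real = 19.4*2.7 + 18.7*(-5.8) = -56.08
Numerator imag = 18.7*2.7 - 19.4*(-5.8) = 163.01
Denominator = 40.93
Re(z) = -56.08/40.93 = -1.3701
Im(z) = 163.01/40.93 = 3.9827

Re(z) = -1.3701, Im(z) = 3.9827


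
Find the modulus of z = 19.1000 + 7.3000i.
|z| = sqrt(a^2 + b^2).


|z| = sqrt(19.1^2 + 7.3^2) = sqrt(364.81 + 53.29) = sqrt(418.1) = 20.4475

|z| = 20.4475


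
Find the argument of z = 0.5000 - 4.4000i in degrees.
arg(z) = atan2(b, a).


Re = 0.5, Im = -4.4
arg = atan2(-4.4, 0.5) = -83.5169 degrees

arg(z) = -83.5169 degrees


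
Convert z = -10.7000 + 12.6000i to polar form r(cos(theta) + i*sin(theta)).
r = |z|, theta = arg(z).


r = sqrt(114.49+158.76) = sqrt(273.25) = 16.5303
theta = atan2(12.6, -10.7) = 130.3381 degrees

r = 16.5303, theta = 130.3381 degrees


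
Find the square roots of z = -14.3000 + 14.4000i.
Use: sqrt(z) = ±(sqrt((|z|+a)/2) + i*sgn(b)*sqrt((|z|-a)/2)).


|z| = sqrt(204.49+207.36) = 20.2941
sqrt((|z|+a)/2) = sqrt((20.2941+(-14.3))/2) = sqrt(2.9970) = 1.7312
sqrt((|z|-a)/2) = sqrt((20.2941-(-14.3))/2) = sqrt(17.2970) = 4.1590

±(1.7312 + 4.1590i) i.e. 1.7312 + 4.1590i and -1.7312 - 4.1590i


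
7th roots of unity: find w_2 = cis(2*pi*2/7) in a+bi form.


Angle = 360*2/7 = 102.8571°
a = cos(102.8571°) = -0.2225
b = sin(102.8571°) = 0.9749

-0.2225 + 0.9749i


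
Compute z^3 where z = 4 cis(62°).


r^3 = 4^3 = 64
n*theta = 3*62° = 186° = 186° (mod 360)
a = 64*cos(186°) = -63.6494
b = 64*sin(186°) = -6.6898

64 cis(186°) = -63.6494 - 6.6898i


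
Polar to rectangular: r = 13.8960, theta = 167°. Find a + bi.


a = 13.8960*cos(167°) = 13.8960*(-0.97437) = -13.5398
b = 13.8960*sin(167°) = 13.8960*0.22495 = 3.1259

-13.5398 + 3.1259i


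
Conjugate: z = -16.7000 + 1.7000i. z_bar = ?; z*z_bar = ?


z_bar = -16.7000 - 1.7000i
z*z_bar = (-16.7)^2 + 1.7^2 = 278.89 + 2.89 = 281.78

z_bar = -16.7000 - 1.7000i, z*z_bar = 281.78


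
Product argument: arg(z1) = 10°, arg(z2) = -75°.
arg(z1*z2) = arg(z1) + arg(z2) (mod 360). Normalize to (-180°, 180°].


arg(z1*z2) = 10° - 75° = -65°
Normalized to (-180°, 180°]: -65°

-65°


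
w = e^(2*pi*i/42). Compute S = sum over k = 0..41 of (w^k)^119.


The roots are w_k = w^k with w = e^(2*pi*i/42), and (w^k)^119 = (w^119)^k.
So S = 1 + u + u^2 + ... + u^(41) with u = w^119.
119 = 2*42 + 35, so 119 is not a multiple of 42: u = (w^42)^2 * w^35 = w^35 ≠ 1 (w is a primitive 42th root), while u^42 = (w^42)^119 = 1.
Geometric series: S = (1 - u^42)/(1 - u) = (1 - 1)/(1 - u) = 0

S = 0


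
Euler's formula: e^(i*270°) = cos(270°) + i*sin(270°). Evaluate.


cos(270°) = 0
sin(270°) = -1.0000

e^(i*270°) = 0 - 1.0000i


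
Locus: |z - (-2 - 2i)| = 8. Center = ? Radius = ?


|z - z0| = r is a circle with center z0 and radius r.
Center = (-2, -2), radius = 8

Circle with center (-2, -2) and radius 8


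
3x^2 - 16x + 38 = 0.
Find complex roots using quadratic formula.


disc = (-16)^2 - 4*3*38 = 256 - 456 = -200
sqrt(|disc|) = sqrt(200) = 14.1421
Real part = 16/(2*3) = 2.6667
Imag part = 14.1421/(2*3) = 2.3570

2.6667 ± 2.3570i


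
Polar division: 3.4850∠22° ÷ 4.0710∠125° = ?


r = 3.4850 / 4.0710 = 0.8561
theta = 22° - 125° = -103° = 257° (mod 360)

0.8561 cis(257°)


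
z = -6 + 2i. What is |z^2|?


|z| = sqrt(36+4) = sqrt(40) = 6.3246
|z^2| = |z|^2 = (sqrt(40))^2 = 40

|z^2| = 40


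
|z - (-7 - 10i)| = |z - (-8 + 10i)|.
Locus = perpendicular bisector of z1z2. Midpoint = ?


Equal distances means the locus is the perpendicular bisector of z1 and z2.
Midpoint = ((-7+(-8))/2, (-10+10)/2) = (-7.5000, 0)

Perpendicular bisector through (-7.5000, 0)


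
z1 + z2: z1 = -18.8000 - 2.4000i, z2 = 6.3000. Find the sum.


Real: -18.8 + 6.3 = -12.5
Imag: -2.4 + 0 = -2.4

-12.5000 - 2.4000i


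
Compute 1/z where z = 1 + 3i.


|z|^2 = 1+9 = 10
1/z = (1 - 3i)/10

1/z = 0.1000 - 0.3000i


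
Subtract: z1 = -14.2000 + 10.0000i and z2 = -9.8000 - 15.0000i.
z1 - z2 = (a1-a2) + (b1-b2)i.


Real: -14.2 + 9.8 = -4.4
Imag: 10 + 15 = 25

-4.4000 + 25.0000i


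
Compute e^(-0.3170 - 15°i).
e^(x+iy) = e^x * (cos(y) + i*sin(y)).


e^-0.3170 = 0.7283
cos(-15°) = 0.9659
sin(-15°) = -0.2588
Real = 0.7283*0.9659 = 0.7035
Imag = 0.7283*(-0.2588) = -0.1885

0.7035 - 0.1885i


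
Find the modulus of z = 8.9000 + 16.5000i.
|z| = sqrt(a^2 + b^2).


|z| = sqrt(8.9^2 + 16.5^2) = sqrt(79.21 + 272.25) = sqrt(351.46) = 18.7473

|z| = 18.7473


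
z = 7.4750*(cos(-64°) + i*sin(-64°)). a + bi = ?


a = 7.4750*cos(-64°) = 7.4750*0.43837 = 3.2768
b = 7.4750*sin(-64°) = 7.4750*(-0.8988) = -6.7185

3.2768 - 6.7185i


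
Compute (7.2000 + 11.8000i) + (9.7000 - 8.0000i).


Real: 7.2 + 9.7 = 16.9
Imag: 11.8 - 8 = 3.8

16.9000 + 3.8000i


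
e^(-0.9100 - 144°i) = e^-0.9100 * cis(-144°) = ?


e^-0.9100 = 0.4025
cos(-144°) = -0.809
sin(-144°) = -0.5878
Real = 0.4025*(-0.809) = -0.3256
Imag = 0.4025*(-0.5878) = -0.2366

-0.3256 - 0.2366i


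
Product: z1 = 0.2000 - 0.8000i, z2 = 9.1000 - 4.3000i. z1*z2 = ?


Real = 0.2*9.1 - (-0.8)*(-4.3) = 1.82 - 3.44 = -1.62
Imag = 0.2*(-4.3) + 9.1*(-0.8) = -0.86 - (7.28) = -8.14

-1.6200 - 8.1400i


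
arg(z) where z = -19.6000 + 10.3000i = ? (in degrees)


Re = -19.6, Im = 10.3
arg = atan2(10.3, -19.6) = 152.2776 degrees

arg(z) = 152.2776 degrees


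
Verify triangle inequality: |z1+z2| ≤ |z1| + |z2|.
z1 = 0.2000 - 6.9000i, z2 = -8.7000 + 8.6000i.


|z1| = sqrt(0.2^2 + (-6.9)^2) = sqrt(47.65) = 6.9029
|z2| = sqrt((-8.7)^2 + 8.6^2) = sqrt(149.65) = 12.2332
z1+z2 = -8.5000 + 1.7000i
|z1+z2| = sqrt(75.14) = 8.6683
|z1|+|z2| = 6.9029 + 12.2332 = 19.1361

|z1+z2| = 8.6683 ≤ |z1|+|z2| = 19.1361 (verified)


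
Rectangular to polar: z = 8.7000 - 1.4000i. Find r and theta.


r = sqrt(75.69+1.96) = sqrt(77.65) = 8.8119
theta = atan2(-1.4, 8.7) = -9.1416 degrees

r = 8.8119, theta = -9.1416 degrees


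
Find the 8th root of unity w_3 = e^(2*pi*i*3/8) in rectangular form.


Angle = 360*3/8 = 135°
a = cos(135°) = -0.7071
b = sin(135°) = 0.7071

-0.7071 + 0.7071i


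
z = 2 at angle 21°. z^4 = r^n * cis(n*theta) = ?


r^4 = 2^4 = 16
n*theta = 4*21° = 84° = 84° (mod 360)
a = 16*cos(84°) = 1.6725
b = 16*sin(84°) = 15.9124

16 cis(84°) = 1.6725 + 15.9124i


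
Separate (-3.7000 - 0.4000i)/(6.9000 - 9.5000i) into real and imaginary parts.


Multiply by conjugate: (-3.7000 - 0.4000i)(6.9000 + 9.5000i) / (6.9^2 + (-9.5)^2)
Numerator real = -3.7*6.9 - (0.4)*(-9.5) = -21.73
Numerator imag = -0.4*6.9 - (-3.7)*(-9.5) = -37.91
Denominator = 137.86
Re(z) = -21.73/137.86 = -0.1576
Im(z) = -37.91/137.86 = -0.2750

Re(z) = -0.1576, Im(z) = -0.2750


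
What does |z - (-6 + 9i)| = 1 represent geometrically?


|z - z0| = r is a circle with center z0 and radius r.
Center = (-6, 9), radius = 1

Circle with center (-6, 9) and radius 1


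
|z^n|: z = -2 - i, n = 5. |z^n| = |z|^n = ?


|z| = sqrt(4+1) = sqrt(5) = 2.2361
|z^5| = |z|^5 = (sqrt(5))^5 = 5^2 * sqrt(5) = 25*sqrt(5)

|z^5| = 25*sqrt(5) ≈ 55.9017


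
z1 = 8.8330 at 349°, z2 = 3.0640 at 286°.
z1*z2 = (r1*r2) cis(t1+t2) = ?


r = 8.8330 * 3.0640 = 27.0643
theta = 349° + 286° = 635° = 275° (mod 360)

27.0643 cis(275°)


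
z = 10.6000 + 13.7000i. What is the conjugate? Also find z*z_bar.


z_bar = 10.6000 - 13.7000i
z*z_bar = 10.6^2 + 13.7^2 = 112.36 + 187.69 = 300.05

z_bar = 10.6000 - 13.7000i, z*z_bar = 300.05


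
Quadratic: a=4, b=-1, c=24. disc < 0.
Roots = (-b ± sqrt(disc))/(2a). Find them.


disc = (-1)^2 - 4*4*24 = 1 - 384 = -383
sqrt(|disc|) = sqrt(383) = 19.5704
Real part = 1/(2*4) = 0.1250
Imag part = 19.5704/(2*4) = 2.4463

0.1250 ± 2.4463i


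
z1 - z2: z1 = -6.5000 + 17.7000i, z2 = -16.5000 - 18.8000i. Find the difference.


Real: -6.5 + 16.5 = 10
Imag: 17.7 + 18.8 = 36.5

10.0000 + 36.5000i


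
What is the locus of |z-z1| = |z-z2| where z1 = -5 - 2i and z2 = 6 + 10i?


Equal distances means the locus is the perpendicular bisector of z1 and z2.
Midpoint = ((-5+6)/2, (-2+10)/2) = (0.5000, 4.0000)

Perpendicular bisector through (0.5000, 4.0000)


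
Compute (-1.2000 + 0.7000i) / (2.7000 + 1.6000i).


Conjugate of z2 = 2.7000 - 1.6000i
Numerator: (-1.2000 + 0.7000i)(2.7000 - 1.6000i) = -2.1200 + 3.8100i
Denominator: 2.7^2 + 1.6^2 = 9.85
Result = (-2.1200 + 3.8100i)/9.85

-0.2152 + 0.3868i


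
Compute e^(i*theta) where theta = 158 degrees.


cos(158°) = -0.9272
sin(158°) = 0.3746

e^(i*158°) = -0.9272 + 0.3746i


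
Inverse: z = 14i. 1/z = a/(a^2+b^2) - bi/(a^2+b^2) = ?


|z|^2 = 0+196 = 196
1/z = (0 - 14i)/196

1/z = 0 - 0.0714i


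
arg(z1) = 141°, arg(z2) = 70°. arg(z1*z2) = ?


arg(z1*z2) = 141° + 70° = 211°
Normalized to (-180°, 180°]: -149°

-149°


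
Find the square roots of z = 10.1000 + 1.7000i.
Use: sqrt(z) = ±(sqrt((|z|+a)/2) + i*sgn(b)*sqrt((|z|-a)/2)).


|z| = sqrt(102.01+2.89) = 10.2421
sqrt((|z|+a)/2) = sqrt((10.2421+10.1)/2) = sqrt(10.1710) = 3.1892
sqrt((|z|-a)/2) = sqrt((10.2421-10.1)/2) = sqrt(0.0710) = 0.2665

±(3.1892 + 0.2665i) i.e. 3.1892 + 0.2665i and -3.1892 - 0.2665i


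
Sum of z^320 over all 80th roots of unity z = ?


The roots are w_k = w^k with w = e^(2*pi*i/80), and (w^k)^320 = (w^320)^k.
So S = 1 + u + u^2 + ... + u^(79) with u = w^320.
320 = 4*80 + 0, so 320 is a multiple of 80 and u = (w^80)^4 = 1.
Every one of the 80 terms equals 1: S = 80

S = 80


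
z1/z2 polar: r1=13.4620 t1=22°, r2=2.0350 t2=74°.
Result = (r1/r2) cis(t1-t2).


r = 13.4620 / 2.0350 = 6.6152
theta = 22° - 74° = -52° = 308° (mod 360)

6.6152 cis(308°)


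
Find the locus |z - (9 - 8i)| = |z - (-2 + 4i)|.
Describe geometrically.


Equal distances means the locus is the perpendicular bisector of z1 and z2.
Midpoint = ((9+(-2))/2, (-8+4)/2) = (3.5000, -2.0000)

Perpendicular bisector through (3.5000, -2.0000)


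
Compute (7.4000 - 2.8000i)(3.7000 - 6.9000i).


Real = 7.4*3.7 - (-2.8)*(-6.9) = 27.38 - 19.32 = 8.06
Imag = 7.4*(-6.9) + 3.7*(-2.8) = -51.06 - (10.36) = -61.42

8.0600 - 61.4200i


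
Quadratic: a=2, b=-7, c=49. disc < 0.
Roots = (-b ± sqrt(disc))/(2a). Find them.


disc = (-7)^2 - 4*2*49 = 49 - 392 = -343
sqrt(|disc|) = sqrt(343) = 18.5203
Real part = 7/(2*2) = 1.7500
Imag part = 18.5203/(2*2) = 4.6301

1.7500 ± 4.6301i


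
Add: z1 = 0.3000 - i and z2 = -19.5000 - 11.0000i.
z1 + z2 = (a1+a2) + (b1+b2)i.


Real: 0.3 - 19.5 = -19.2
Imag: -1 - 11 = -12

-19.2000 - 12.0000i


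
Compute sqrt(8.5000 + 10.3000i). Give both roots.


|z| = sqrt(72.25+106.09) = 13.3544
sqrt((|z|+a)/2) = sqrt((13.3544+8.5)/2) = sqrt(10.9272) = 3.3056
sqrt((|z|-a)/2) = sqrt((13.3544-8.5)/2) = sqrt(2.4272) = 1.5579

±(3.3056 + 1.5579i) i.e. 3.3056 + 1.5579i and -3.3056 - 1.5579i


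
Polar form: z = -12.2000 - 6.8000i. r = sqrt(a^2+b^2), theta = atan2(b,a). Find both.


r = sqrt(148.84+46.24) = sqrt(195.08) = 13.9671
theta = atan2(-6.8, -12.2) = -150.8657 degrees

r = 13.9671, theta = -150.8657 degrees


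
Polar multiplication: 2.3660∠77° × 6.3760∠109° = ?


r = 2.3660 * 6.3760 = 15.0856
theta = 77° + 109° = 186° = 186° (mod 360)

15.0856 cis(186°)


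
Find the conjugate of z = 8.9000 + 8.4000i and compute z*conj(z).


z_bar = 8.9000 - 8.4000i
z*z_bar = 8.9^2 + 8.4^2 = 79.21 + 70.56 = 149.77

z_bar = 8.9000 - 8.4000i, z*z_bar = 149.77


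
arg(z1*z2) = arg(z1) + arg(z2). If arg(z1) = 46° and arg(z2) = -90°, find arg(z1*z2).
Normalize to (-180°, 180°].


arg(z1*z2) = 46° - 90° = -44°
Normalized to (-180°, 180°]: -44°

-44°


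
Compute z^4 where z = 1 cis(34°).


r^4 = 1^4 = 1
n*theta = 4*34° = 136° = 136° (mod 360)
a = 1*cos(136°) = -0.7193
b = 1*sin(136°) = 0.6947

1 cis(136°) = -0.7193 + 0.6947i


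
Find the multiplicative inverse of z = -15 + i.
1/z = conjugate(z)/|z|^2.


|z|^2 = 225+1 = 226
1/z = (-15 - 1i)/226

1/z = -0.0664 - 0.0044i


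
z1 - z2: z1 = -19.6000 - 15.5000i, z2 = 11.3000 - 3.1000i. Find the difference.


Real: -19.6 - 11.3 = -30.9
Imag: -15.5 + 3.1 = -12.4

-30.9000 - 12.4000i


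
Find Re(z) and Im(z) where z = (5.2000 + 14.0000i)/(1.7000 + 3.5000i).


Multiply by conjugate: (5.2000 + 14.0000i)(1.7000 - 3.5000i) / (1.7^2 + 3.5^2)
Numerator real = 5.2*1.7 + 14*3.5 = 57.84
Numerator imag = 14*1.7 - 5.2*3.5 = 5.6
Denominator = 15.14
Re(z) = 57.84/15.14 = 3.8203
Im(z) = 5.6/15.14 = 0.3699

Re(z) = 3.8203, Im(z) = 0.3699


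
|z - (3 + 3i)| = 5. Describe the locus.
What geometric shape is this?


|z - z0| = r is a circle with center z0 and radius r.
Center = (3, 3), radius = 5

Circle with center (3, 3) and radius 5


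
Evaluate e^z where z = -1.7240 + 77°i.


e^-1.7240 = 0.1784
cos(77°) = 0.225
sin(77°) = 0.9744
Real = 0.1784*0.225 = 0.0401
Imag = 0.1784*0.9744 = 0.1738

0.0401 + 0.1738i


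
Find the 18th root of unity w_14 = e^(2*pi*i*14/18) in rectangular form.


Angle = 360*14/18 = 280°
a = cos(280°) = 0.1736
b = sin(280°) = -0.9848

0.1736 - 0.9848i


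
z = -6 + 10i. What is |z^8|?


|z| = sqrt(36+100) = sqrt(136) = 11.6619
|z^8| = |z|^8 = (sqrt(136))^8 = 136^4 = 342102016

|z^8| = 342102016


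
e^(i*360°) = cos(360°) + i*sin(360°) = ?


cos(360°) = 1.0000
sin(360°) = 0

e^(i*360°) = 1.0000 + 0i


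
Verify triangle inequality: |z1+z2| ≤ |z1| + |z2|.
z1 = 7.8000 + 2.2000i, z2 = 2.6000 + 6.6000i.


|z1| = sqrt(7.8^2 + 2.2^2) = sqrt(65.68) = 8.1043
|z2| = sqrt(2.6^2 + 6.6^2) = sqrt(50.32) = 7.0937
z1+z2 = 10.4000 + 8.8000i
|z1+z2| = sqrt(185.6) = 13.6235
|z1|+|z2| = 8.1043 + 7.0937 = 15.1980

|z1+z2| = 13.6235 ≤ |z1|+|z2| = 15.1980 (verified)


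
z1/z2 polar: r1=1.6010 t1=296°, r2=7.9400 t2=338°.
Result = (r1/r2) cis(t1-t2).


r = 1.6010 / 7.9400 = 0.2016
theta = 296° - 338° = -42° = 318° (mod 360)

0.2016 cis(318°)


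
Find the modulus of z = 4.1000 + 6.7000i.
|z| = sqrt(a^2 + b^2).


|z| = sqrt(4.1^2 + 6.7^2) = sqrt(16.81 + 44.89) = sqrt(61.7) = 7.8549

|z| = 7.8549


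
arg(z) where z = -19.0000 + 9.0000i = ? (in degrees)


Re = -19, Im = 9
arg = atan2(9, -19) = 154.6538 degrees

arg(z) = 154.6538 degrees


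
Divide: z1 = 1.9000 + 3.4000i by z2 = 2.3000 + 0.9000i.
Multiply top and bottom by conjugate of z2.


Conjugate of z2 = 2.3000 - 0.9000i
Numerator: (1.9000 + 3.4000i)(2.3000 - 0.9000i) = 7.4300 + 6.1100i
Denominator: 2.3^2 + 0.9^2 = 6.1
Result = (7.4300 + 6.1100i)/6.1

1.2180 + 1.0016i


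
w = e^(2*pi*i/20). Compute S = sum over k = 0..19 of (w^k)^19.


The roots are w_k = w^k with w = e^(2*pi*i/20), and (w^k)^19 = (w^19)^k.
So S = 1 + u + u^2 + ... + u^(19) with u = w^19.
19 = 0*20 + 19, so 19 is not a multiple of 20: u = w^19 ≠ 1 (w is a primitive 20th root), while u^20 = (w^20)^19 = 1.
Geometric series: S = (1 - u^20)/(1 - u) = (1 - 1)/(1 - u) = 0

S = 0


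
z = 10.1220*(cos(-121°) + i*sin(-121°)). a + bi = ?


a = 10.1220*cos(-121°) = 10.1220*(-0.51504) = -5.2132
b = 10.1220*sin(-121°) = 10.1220*(-0.857167) = -8.6762

-5.2132 - 8.6762i


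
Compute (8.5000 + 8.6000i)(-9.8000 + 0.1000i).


Real = 8.5*(-9.8) - 8.6*0.1 = -83.3 - 0.86 = -84.16
Imag = 8.5*0.1 - (9.8)*8.6 = 0.85 - (84.28) = -83.43

-84.1600 - 83.4300i


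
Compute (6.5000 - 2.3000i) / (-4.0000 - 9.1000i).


Conjugate of z2 = -4.0000 + 9.1000i
Numerator: (6.5000 - 2.3000i)(-4.0000 + 9.1000i) = -5.0700 + 68.3500i
Denominator: (-4)^2 + (-9.1)^2 = 98.81
Result = (-5.0700 + 68.3500i)/98.81

-0.0513 + 0.6917i


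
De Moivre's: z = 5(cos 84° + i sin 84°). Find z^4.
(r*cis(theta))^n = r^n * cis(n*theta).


r^4 = 5^4 = 625
n*theta = 4*84° = 336° = 336° (mod 360)
a = 625*cos(336°) = 570.9659
b = 625*sin(336°) = -254.2104

625 cis(336°) = 570.9659 - 254.2104i


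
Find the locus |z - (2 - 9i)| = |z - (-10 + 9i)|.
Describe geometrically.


Equal distances means the locus is the perpendicular bisector of z1 and z2.
Midpoint = ((2+(-10))/2, (-9+9)/2) = (-4.0000, 0)

Perpendicular bisector through (-4.0000, 0)


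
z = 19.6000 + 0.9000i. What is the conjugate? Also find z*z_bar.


z_bar = 19.6000 - 0.9000i
z*z_bar = 19.6^2 + 0.9^2 = 384.16 + 0.81 = 384.97

z_bar = 19.6000 - 0.9000i, z*z_bar = 384.97


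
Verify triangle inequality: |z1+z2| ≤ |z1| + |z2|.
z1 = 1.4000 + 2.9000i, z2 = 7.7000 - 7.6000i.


|z1| = sqrt(1.4^2 + 2.9^2) = sqrt(10.37) = 3.2202
|z2| = sqrt(7.7^2 + (-7.6)^2) = sqrt(117.05) = 10.8190
z1+z2 = 9.1000 - 4.7000i
|z1+z2| = sqrt(104.9) = 10.2421
|z1|+|z2| = 3.2202 + 10.8190 = 14.0392

|z1+z2| = 10.2421 ≤ |z1|+|z2| = 14.0392 (verified)


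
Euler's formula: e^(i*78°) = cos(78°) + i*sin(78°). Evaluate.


cos(78°) = 0.2079
sin(78°) = 0.9781

e^(i*78°) = 0.2079 + 0.9781i


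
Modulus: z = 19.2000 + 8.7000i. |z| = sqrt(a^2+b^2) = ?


|z| = sqrt(19.2^2 + 8.7^2) = sqrt(368.64 + 75.69) = sqrt(444.33) = 21.0791

|z| = 21.0791


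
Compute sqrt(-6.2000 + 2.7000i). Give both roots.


|z| = sqrt(38.44+7.29) = 6.7624
sqrt((|z|+a)/2) = sqrt((6.7624+(-6.2))/2) = sqrt(0.2812) = 0.5303
sqrt((|z|-a)/2) = sqrt((6.7624-(-6.2))/2) = sqrt(6.4812) = 2.5458

±(0.5303 + 2.5458i) i.e. 0.5303 + 2.5458i and -0.5303 - 2.5458i


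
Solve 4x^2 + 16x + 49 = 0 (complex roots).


disc = 16^2 - 4*4*49 = 256 - 784 = -528
sqrt(|disc|) = sqrt(528) = 22.9783
Real part = -16/(2*4) = -2.0000
Imag part = 22.9783/(2*4) = 2.8723

-2.0000 ± 2.8723i


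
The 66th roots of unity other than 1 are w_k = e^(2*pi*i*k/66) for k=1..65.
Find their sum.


With w = e^(2*pi*i/66), all 66 of the 66th roots of unity w^0 = 1, w, ..., w^(65) sum to 0: 1 + w + ... + w^(65) = (1 - w^66)/(1 - w) = 0 since w^66 = 1, w ≠ 1.
Removing the root 1: w + w^2 + ... + w^(65) = 0 - 1 = -1

Sum = -1


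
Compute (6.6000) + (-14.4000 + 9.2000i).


Real: 6.6 - 14.4 = -7.8
Imag: 0 + 9.2 = 9.2

-7.8000 + 9.2000i


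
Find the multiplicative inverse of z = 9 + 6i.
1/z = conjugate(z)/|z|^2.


|z|^2 = 81+36 = 117
1/z = (9 - 6i)/117

1/z = 0.0769 - 0.0513i


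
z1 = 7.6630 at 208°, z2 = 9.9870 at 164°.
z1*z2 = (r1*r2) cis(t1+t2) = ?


r = 7.6630 * 9.9870 = 76.5304
theta = 208° + 164° = 372° = 12° (mod 360)

76.5304 cis(12°)


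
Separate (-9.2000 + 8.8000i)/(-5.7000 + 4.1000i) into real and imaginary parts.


Multiply by conjugate: (-9.2000 + 8.8000i)(-5.7000 - 4.1000i) / ((-5.7)^2 + 4.1^2)
Numerator real = -9.2*(-5.7) + 8.8*4.1 = 88.52
Numerator imag = 8.8*(-5.7) - (-9.2)*4.1 = -12.44
Denominator = 49.3
Re(z) = 88.52/49.3 = 1.7955
Im(z) = -12.44/49.3 = -0.2523

Re(z) = 1.7955, Im(z) = -0.2523


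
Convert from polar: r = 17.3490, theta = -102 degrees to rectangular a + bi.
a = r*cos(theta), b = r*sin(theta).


a = 17.3490*cos(-102°) = 17.3490*(-0.207912) = -3.6071
b = 17.3490*sin(-102°) = 17.3490*(-0.97815) = -16.9699

-3.6071 - 16.9699i


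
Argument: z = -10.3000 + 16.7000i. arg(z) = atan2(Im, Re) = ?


Re = -10.3, Im = 16.7
arg = atan2(16.7, -10.3) = 121.6649 degrees

arg(z) = 121.6649 degrees


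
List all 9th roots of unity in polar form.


The 9th roots of unity are cis(360k/9°) for k=0..8
Angle step = 360/9 = 40°
Primitive root: cis(40°)
Primitive root = 0.7660 + 0.6428i

9 roots at angles: 0°, 40°, 80°, 120°, 160°, 200°, 240°, 280°, 320°


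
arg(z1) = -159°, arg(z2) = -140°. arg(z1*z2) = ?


arg(z1*z2) = -159° - 140° = -299°
Normalized to (-180°, 180°]: 61°

61°


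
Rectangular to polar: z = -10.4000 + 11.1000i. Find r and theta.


r = sqrt(108.16+123.21) = sqrt(231.37) = 15.2109
theta = atan2(11.1, -10.4) = 133.1352 degrees

r = 15.2109, theta = 133.1352 degrees


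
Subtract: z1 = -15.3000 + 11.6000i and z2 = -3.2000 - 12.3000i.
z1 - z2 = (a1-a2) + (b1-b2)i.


Real: -15.3 + 3.2 = -12.1
Imag: 11.6 + 12.3 = 23.9

-12.1000 + 23.9000i


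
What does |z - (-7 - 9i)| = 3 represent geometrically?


|z - z0| = r is a circle with center z0 and radius r.
Center = (-7, -9), radius = 3

Circle with center (-7, -9) and radius 3


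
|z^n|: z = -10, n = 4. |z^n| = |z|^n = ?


|z| = sqrt(100+0) = sqrt(100) = 10
|z^4| = |z|^4 = 10^4 = 10000

|z^4| = 10000


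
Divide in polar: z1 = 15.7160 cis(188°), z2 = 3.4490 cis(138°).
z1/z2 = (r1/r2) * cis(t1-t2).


r = 15.7160 / 3.4490 = 4.5567
theta = 188° - 138° = 50° = 50° (mod 360)

4.5567 cis(50°)


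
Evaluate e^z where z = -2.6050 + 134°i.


e^-2.6050 = 0.0739
cos(134°) = -0.6947
sin(134°) = 0.7193
Real = 0.0739*(-0.6947) = -0.0513
Imag = 0.0739*0.7193 = 0.0532

-0.0513 + 0.0532i


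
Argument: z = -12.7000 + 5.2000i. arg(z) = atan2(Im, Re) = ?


Re = -12.7, Im = 5.2
arg = atan2(5.2, -12.7) = 157.7334 degrees

arg(z) = 157.7334 degrees


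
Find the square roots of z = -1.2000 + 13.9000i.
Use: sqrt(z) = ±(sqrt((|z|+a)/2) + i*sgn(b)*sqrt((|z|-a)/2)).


|z| = sqrt(1.44+193.21) = 13.9517
sqrt((|z|+a)/2) = sqrt((13.9517+(-1.2))/2) = sqrt(6.3759) = 2.5250
sqrt((|z|-a)/2) = sqrt((13.9517-(-1.2))/2) = sqrt(7.5759) = 2.7524

±(2.5250 + 2.7524i) i.e. 2.5250 + 2.7524i and -2.5250 - 2.7524i


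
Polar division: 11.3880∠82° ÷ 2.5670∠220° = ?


r = 11.3880 / 2.5670 = 4.4363
theta = 82° - 220° = -138° = 222° (mod 360)

4.4363 cis(222°)


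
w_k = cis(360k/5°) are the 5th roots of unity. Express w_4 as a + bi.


Angle = 360*4/5 = 288°
a = cos(288°) = 0.3090
b = sin(288°) = -0.9511

0.3090 - 0.9511i


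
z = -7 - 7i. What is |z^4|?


|z| = sqrt(49+49) = sqrt(98) = 9.8995
|z^4| = |z|^4 = (sqrt(98))^4 = 98^2 = 9604

|z^4| = 9604


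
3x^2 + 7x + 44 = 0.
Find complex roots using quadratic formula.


disc = 7^2 - 4*3*44 = 49 - 528 = -479
sqrt(|disc|) = sqrt(479) = 21.8861
Real part = -7/(2*3) = -1.1667
Imag part = 21.8861/(2*3) = 3.6477

-1.1667 ± 3.6477i


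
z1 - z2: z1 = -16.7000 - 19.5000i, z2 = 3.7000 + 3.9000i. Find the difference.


Real: -16.7 - 3.7 = -20.4
Imag: -19.5 - 3.9 = -23.4

-20.4000 - 23.4000i


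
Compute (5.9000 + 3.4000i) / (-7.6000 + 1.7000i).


Conjugate of z2 = -7.6000 - 1.7000i
Numerator: (5.9000 + 3.4000i)(-7.6000 - 1.7000i) = -39.0600 - 35.8700i
Denominator: (-7.6)^2 + 1.7^2 = 60.65
Result = (-39.0600 - 35.8700i)/60.65

-0.6440 - 0.5914i


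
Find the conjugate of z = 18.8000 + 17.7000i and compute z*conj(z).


z_bar = 18.8000 - 17.7000i
z*z_bar = 18.8^2 + 17.7^2 = 353.44 + 313.29 = 666.73

z_bar = 18.8000 - 17.7000i, z*z_bar = 666.73


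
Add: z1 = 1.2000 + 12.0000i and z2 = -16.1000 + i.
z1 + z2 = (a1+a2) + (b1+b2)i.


Real: 1.2 - 16.1 = -14.9
Imag: 12 + 1 = 13

-14.9000 + 13.0000i


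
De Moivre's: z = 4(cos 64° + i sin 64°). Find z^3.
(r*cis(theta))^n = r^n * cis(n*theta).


r^3 = 4^3 = 64
n*theta = 3*64° = 192° = 192° (mod 360)
a = 64*cos(192°) = -62.6014
b = 64*sin(192°) = -13.3063

64 cis(192°) = -62.6014 - 13.3063i


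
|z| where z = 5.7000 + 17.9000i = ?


|z| = sqrt(5.7^2 + 17.9^2) = sqrt(32.49 + 320.41) = sqrt(352.9) = 18.7856

|z| = 18.7856


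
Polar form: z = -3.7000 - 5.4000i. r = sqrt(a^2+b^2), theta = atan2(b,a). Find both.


r = sqrt(13.69+29.16) = sqrt(42.85) = 6.5460
theta = atan2(-5.4, -3.7) = -124.4184 degrees

r = 6.5460, theta = -124.4184 degrees


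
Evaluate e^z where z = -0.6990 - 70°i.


e^-0.6990 = 0.4971
cos(-70°) = 0.342
sin(-70°) = -0.9397
Real = 0.4971*0.342 = 0.1700
Imag = 0.4971*(-0.9397) = -0.4671

0.1700 - 0.4671i


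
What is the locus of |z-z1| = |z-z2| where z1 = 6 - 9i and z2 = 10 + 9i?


Equal distances means the locus is the perpendicular bisector of z1 and z2.
Midpoint = ((6+10)/2, (-9+9)/2) = (8.0000, 0)

Perpendicular bisector through (8.0000, 0)


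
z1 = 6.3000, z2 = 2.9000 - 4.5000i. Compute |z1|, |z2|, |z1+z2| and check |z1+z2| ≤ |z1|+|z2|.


|z1| = sqrt(6.3^2 + 0^2) = sqrt(39.69) = 6.3000
|z2| = sqrt(2.9^2 + (-4.5)^2) = sqrt(28.66) = 5.3535
z1+z2 = 9.2000 - 4.5000i
|z1+z2| = sqrt(104.89) = 10.2416
|z1|+|z2| = 6.3000 + 5.3535 = 11.6535

|z1+z2| = 10.2416 ≤ |z1|+|z2| = 11.6535 (verified)


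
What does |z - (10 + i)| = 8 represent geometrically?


|z - z0| = r is a circle with center z0 and radius r.
Center = (10, 1), radius = 8

Circle with center (10, 1) and radius 8


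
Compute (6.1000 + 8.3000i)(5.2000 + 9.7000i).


Real = 6.1*5.2 - 8.3*9.7 = 31.72 - 80.51 = -48.79
Imag = 6.1*9.7 + 5.2*8.3 = 59.17 + 43.16 = 102.33

-48.7900 + 102.3300i


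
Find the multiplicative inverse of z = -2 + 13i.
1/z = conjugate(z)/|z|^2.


|z|^2 = 4+169 = 173
1/z = (-2 - 13i)/173

1/z = -0.0116 - 0.0751i


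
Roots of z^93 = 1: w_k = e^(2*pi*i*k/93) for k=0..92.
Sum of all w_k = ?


The sum of all 93th roots of unity is 0.
Geometric series: (1 - w^93)/(1 - w) = (1-1)/(1-w) = 0 since w^93 = 1, w ≠ 1.
Alternatively: coefficient of z^92 in z^93 - 1 is 0.

0


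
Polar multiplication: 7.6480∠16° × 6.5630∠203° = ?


r = 7.6480 * 6.5630 = 50.1938
theta = 16° + 203° = 219° = 219° (mod 360)

50.1938 cis(219°)


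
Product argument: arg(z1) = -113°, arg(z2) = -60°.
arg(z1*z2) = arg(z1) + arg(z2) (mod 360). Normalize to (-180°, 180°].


arg(z1*z2) = -113° - 60° = -173°
Normalized to (-180°, 180°]: -173°

-173°


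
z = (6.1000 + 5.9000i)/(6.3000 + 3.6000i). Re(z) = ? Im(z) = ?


Multiply by conjugate: (6.1000 + 5.9000i)(6.3000 - 3.6000i) / (6.3^2 + 3.6^2)
Numerator real = 6.1*6.3 + 5.9*3.6 = 59.67
Numerator imag = 5.9*6.3 - 6.1*3.6 = 15.21
Denominator = 52.65
Re(z) = 59.67/52.65 = 1.1333
Im(z) = 15.21/52.65 = 0.2889

Re(z) = 1.1333, Im(z) = 0.2889


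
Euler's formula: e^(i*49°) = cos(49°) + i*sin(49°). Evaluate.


cos(49°) = 0.6561
sin(49°) = 0.7547

e^(i*49°) = 0.6561 + 0.7547i


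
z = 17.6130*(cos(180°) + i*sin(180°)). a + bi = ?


a = 17.6130*cos(180°) = 17.6130*(-1) = -17.6130
b = 17.6130*sin(180°) = 17.6130*0 = 0

-17.6130 + 0i


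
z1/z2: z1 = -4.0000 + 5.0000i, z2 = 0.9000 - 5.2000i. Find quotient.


Conjugate of z2 = 0.9000 + 5.2000i
Numerator: (-4.0000 + 5.0000i)(0.9000 + 5.2000i) = -29.6000 - 16.3000i
Denominator: 0.9^2 + (-5.2)^2 = 27.85
Result = (-29.6000 - 16.3000i)/27.85

-1.0628 - 0.5853i


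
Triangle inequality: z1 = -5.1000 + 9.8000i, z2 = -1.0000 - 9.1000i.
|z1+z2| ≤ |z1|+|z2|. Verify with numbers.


|z1| = sqrt((-5.1)^2 + 9.8^2) = sqrt(122.05) = 11.0476
|z2| = sqrt((-1)^2 + (-9.1)^2) = sqrt(83.81) = 9.1548
z1+z2 = -6.1000 + 0.7000i
|z1+z2| = sqrt(37.7) = 6.1400
|z1|+|z2| = 11.0476 + 9.1548 = 20.2024

|z1+z2| = 6.1400 ≤ |z1|+|z2| = 20.2024 (verified)


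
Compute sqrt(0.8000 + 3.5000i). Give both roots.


|z| = sqrt(0.64+12.25) = 3.5903
sqrt((|z|+a)/2) = sqrt((3.5903+0.8)/2) = sqrt(2.1951) = 1.4816
sqrt((|z|-a)/2) = sqrt((3.5903-0.8)/2) = sqrt(1.3951) = 1.1812

±(1.4816 + 1.1812i) i.e. 1.4816 + 1.1812i and -1.4816 - 1.1812i


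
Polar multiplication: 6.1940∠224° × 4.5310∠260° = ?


r = 6.1940 * 4.5310 = 28.0650
theta = 224° + 260° = 484° = 124° (mod 360)

28.0650 cis(124°)


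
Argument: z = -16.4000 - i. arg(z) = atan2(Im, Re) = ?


Re = -16.4, Im = -1
arg = atan2(-1, -16.4) = -176.5107 degrees

arg(z) = -176.5107 degrees


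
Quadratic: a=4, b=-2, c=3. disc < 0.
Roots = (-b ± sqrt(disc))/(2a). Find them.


disc = (-2)^2 - 4*4*3 = 4 - 48 = -44
sqrt(|disc|) = sqrt(44) = 6.6332
Real part = 2/(2*4) = 0.2500
Imag part = 6.6332/(2*4) = 0.8292

0.2500 ± 0.8292i


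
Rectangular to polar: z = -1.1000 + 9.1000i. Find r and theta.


r = sqrt(1.21+82.81) = sqrt(84.02) = 9.1662
theta = atan2(9.1, -1.1) = 96.8924 degrees

r = 9.1662, theta = 96.8924 degrees


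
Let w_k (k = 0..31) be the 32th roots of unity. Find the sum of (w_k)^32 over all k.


The roots are w_k = w^k with w = e^(2*pi*i/32), and (w^k)^32 = (w^32)^k.
So S = 1 + u + u^2 + ... + u^(31) with u = w^32.
32 = 1*32 + 0, so 32 is a multiple of 32 and u = (w^32)^1 = 1.
Every one of the 32 terms equals 1: S = 32

S = 32


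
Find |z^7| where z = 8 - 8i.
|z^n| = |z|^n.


|z| = sqrt(64+64) = sqrt(128) = 11.3137
|z^7| = |z|^7 = (sqrt(128))^7 = 128^3 * sqrt(128) = 2097152*sqrt(128)

|z^7| = 2097152*sqrt(128) ≈ 23726566.4061


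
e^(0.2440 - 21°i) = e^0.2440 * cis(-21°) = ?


e^0.2440 = 1.2763
cos(-21°) = 0.9336
sin(-21°) = -0.3584
Real = 1.2763*0.9336 = 1.1916
Imag = 1.2763*(-0.3584) = -0.4574

1.1916 - 0.4574i


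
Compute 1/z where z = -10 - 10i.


|z|^2 = 100+100 = 200
1/z = (-10 + 10i)/200

1/z = -0.0500 + 0.0500i


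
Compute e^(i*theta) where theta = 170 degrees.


cos(170°) = -0.9848
sin(170°) = 0.1736

e^(i*170°) = -0.9848 + 0.1736i


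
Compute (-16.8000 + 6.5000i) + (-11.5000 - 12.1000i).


Real: -16.8 - 11.5 = -28.3
Imag: 6.5 - 12.1 = -5.6

-28.3000 - 5.6000i


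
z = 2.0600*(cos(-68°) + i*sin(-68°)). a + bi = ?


a = 2.0600*cos(-68°) = 2.0600*0.3746 = 0.7717
b = 2.0600*sin(-68°) = 2.0600*(-0.9272) = -1.9100

0.7717 - 1.9100i


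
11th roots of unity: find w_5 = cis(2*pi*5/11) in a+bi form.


Angle = 360*5/11 = 163.6364°
a = cos(163.6364°) = -0.9595
b = sin(163.6364°) = 0.2817

-0.9595 + 0.2817i


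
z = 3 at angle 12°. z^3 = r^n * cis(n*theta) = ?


r^3 = 3^3 = 27
n*theta = 3*12° = 36° = 36° (mod 360)
a = 27*cos(36°) = 21.8435
b = 27*sin(36°) = 15.8702

27 cis(36°) = 21.8435 + 15.8702i


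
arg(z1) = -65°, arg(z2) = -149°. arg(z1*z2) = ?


arg(z1*z2) = -65° - 149° = -214°
Normalized to (-180°, 180°]: 146°

146°


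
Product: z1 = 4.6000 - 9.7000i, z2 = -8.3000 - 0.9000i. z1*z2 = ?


Real = 4.6*(-8.3) - (-9.7)*(-0.9) = -38.18 - 8.73 = -46.91
Imag = 4.6*(-0.9) - (8.3)*(-9.7) = -4.14 + 80.51 = 76.37

-46.9100 + 76.3700i


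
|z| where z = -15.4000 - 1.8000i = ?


|z| = sqrt((-15.4)^2 + (-1.8)^2) = sqrt(237.16 + 3.24) = sqrt(240.4) = 15.5048

|z| = 15.5048


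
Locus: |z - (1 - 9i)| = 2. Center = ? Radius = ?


|z - z0| = r is a circle with center z0 and radius r.
Center = (1, -9), radius = 2

Circle with center (1, -9) and radius 2


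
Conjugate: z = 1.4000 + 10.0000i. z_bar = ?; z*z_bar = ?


z_bar = 1.4000 - 10.0000i
z*z_bar = 1.4^2 + 10^2 = 1.96 + 100 = 101.96

z_bar = 1.4000 - 10.0000i, z*z_bar = 101.96


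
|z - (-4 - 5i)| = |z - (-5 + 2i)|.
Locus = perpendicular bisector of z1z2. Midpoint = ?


Equal distances means the locus is the perpendicular bisector of z1 and z2.
Midpoint = ((-4+(-5))/2, (-5+2)/2) = (-4.5000, -1.5000)

Perpendicular bisector through (-4.5000, -1.5000)


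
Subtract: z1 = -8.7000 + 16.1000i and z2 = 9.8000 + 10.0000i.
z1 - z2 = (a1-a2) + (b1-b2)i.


Real: -8.7 - 9.8 = -18.5
Imag: 16.1 - 10 = 6.1

-18.5000 + 6.1000i


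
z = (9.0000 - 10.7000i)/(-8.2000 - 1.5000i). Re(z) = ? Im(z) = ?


Multiply by conjugate: (9.0000 - 10.7000i)(-8.2000 + 1.5000i) / ((-8.2)^2 + (-1.5)^2)
Numerator real = 9*(-8.2) - (10.7)*(-1.5) = -57.75
Numerator imag = -10.7*(-8.2) - 9*(-1.5) = 101.24
Denominator = 69.49
Re(z) = -57.75/69.49 = -0.8311
Im(z) = 101.24/69.49 = 1.4569

Re(z) = -0.8311, Im(z) = 1.4569


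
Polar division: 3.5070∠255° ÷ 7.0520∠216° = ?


r = 3.5070 / 7.0520 = 0.4973
theta = 255° - 216° = 39° = 39° (mod 360)

0.4973 cis(39°)


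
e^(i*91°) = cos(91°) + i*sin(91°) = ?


cos(91°) = -0.0175
sin(91°) = 0.9998

e^(i*91°) = -0.0175 + 0.9998i


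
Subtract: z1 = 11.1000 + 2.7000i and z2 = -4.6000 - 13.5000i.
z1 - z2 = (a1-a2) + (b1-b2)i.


Real: 11.1 + 4.6 = 15.7
Imag: 2.7 + 13.5 = 16.2

15.7000 + 16.2000i


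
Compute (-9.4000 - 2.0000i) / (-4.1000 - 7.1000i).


Conjugate of z2 = -4.1000 + 7.1000i
Numerator: (-9.4000 - 2.0000i)(-4.1000 + 7.1000i) = 52.7400 - 58.5400i
Denominator: (-4.1)^2 + (-7.1)^2 = 67.22
Result = (52.7400 - 58.5400i)/67.22

0.7846 - 0.8709i


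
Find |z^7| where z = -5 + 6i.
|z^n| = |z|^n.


|z| = sqrt(25+36) = sqrt(61) = 7.8102
|z^7| = |z|^7 = (sqrt(61))^7 = 61^3 * sqrt(61) = 226981*sqrt(61)

|z^7| = 226981*sqrt(61) ≈ 1772778.2817


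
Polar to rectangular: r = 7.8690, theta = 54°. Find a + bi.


a = 7.8690*cos(54°) = 7.8690*0.58779 = 4.6253
b = 7.8690*sin(54°) = 7.8690*0.80902 = 6.3662

4.6253 + 6.3662i
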